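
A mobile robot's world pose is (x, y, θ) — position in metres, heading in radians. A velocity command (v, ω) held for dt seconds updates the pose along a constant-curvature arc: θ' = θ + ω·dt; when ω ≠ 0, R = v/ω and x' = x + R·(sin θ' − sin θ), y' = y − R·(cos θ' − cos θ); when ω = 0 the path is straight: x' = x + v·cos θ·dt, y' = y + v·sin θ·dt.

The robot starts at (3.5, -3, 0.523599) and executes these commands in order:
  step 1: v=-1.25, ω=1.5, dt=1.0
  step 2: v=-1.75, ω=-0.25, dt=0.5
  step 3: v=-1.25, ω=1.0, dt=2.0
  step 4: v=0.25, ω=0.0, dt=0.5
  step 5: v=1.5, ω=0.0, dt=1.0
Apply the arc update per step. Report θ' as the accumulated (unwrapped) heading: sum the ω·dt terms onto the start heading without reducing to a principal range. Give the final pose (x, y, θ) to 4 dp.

step 1: θ'=2.0236 (R=-0.8333) → pose (3.1673, -4.0863, 2.0236)
step 2: θ'=1.8986 (R=7.0000) → pose (3.5000, -4.8949, 1.8986)
step 3: θ'=3.8986 (R=-1.2500) → pose (5.5419, -5.4011, 3.8986)
step 4: θ'=3.8986 (straight) → pose (5.4510, -5.4869, 3.8986)
step 5: θ'=3.8986 (straight) → pose (4.3607, -6.5171, 3.8986)

(4.3607, -6.5171, 3.8986)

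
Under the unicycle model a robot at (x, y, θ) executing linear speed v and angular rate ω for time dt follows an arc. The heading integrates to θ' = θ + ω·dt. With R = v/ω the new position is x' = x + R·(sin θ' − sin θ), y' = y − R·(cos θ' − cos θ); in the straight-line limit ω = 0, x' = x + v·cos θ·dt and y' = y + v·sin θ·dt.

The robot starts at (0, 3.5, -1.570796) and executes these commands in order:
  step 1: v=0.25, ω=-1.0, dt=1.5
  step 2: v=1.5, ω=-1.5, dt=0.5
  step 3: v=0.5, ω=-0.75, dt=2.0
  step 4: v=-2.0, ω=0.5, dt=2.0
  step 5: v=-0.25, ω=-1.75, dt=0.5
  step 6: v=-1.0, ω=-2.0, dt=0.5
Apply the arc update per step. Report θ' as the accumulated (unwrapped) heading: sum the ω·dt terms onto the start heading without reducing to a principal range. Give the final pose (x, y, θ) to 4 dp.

step 1: θ'=-3.0708 (R=-0.2500) → pose (-0.2323, 3.2506, -3.0708)
step 2: θ'=-3.8208 (R=-1.0000) → pose (-0.9312, 3.4700, -3.8208)
step 3: θ'=-5.3208 (R=-0.6667) → pose (-1.0595, 4.3698, -5.3208)
step 4: θ'=-4.3208 (R=-4.0000) → pose (-1.4745, 0.5569, -4.3208)
step 5: θ'=-5.1958 (R=0.1429) → pose (-1.4800, 0.4360, -5.1958)
step 6: θ'=-6.1958 (R=0.5000) → pose (-1.8791, 0.1703, -6.1958)

(-1.8791, 0.1703, -6.1958)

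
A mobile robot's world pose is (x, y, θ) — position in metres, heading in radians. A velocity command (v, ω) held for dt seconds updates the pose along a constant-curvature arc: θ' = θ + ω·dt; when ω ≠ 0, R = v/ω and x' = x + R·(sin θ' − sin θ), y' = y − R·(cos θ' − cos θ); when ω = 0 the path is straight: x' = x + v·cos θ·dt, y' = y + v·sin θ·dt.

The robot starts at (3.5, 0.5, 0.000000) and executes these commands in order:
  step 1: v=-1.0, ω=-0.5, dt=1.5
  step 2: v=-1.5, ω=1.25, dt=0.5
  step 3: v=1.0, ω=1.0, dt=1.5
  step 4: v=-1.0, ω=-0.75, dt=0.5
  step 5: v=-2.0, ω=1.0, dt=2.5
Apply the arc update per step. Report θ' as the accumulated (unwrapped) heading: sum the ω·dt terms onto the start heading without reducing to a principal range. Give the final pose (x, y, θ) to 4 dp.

(4.7725, -1.2676, 3.5000)

step 1: θ'=-0.7500 (R=2.0000) → pose (2.1367, 1.0366, -0.7500)
step 2: θ'=-0.1250 (R=-1.2000) → pose (1.4684, 1.3492, -0.1250)
step 3: θ'=1.3750 (R=1.0000) → pose (2.5739, 2.1469, 1.3750)
step 4: θ'=1.0000 (R=1.3333) → pose (2.3880, 1.6859, 1.0000)
step 5: θ'=3.5000 (R=-2.0000) → pose (4.7725, -1.2676, 3.5000)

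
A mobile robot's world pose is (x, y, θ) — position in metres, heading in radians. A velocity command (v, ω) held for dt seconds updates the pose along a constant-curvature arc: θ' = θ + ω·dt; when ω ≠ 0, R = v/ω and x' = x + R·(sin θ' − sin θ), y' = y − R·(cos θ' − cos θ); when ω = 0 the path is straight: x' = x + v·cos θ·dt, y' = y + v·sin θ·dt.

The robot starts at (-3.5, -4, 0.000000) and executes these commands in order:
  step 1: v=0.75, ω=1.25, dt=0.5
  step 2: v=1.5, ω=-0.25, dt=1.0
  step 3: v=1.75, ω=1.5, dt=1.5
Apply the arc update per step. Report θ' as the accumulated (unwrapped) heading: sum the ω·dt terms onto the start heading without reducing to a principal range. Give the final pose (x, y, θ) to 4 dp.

(-1.6871, -1.0693, 2.6250)

step 1: θ'=0.6250 (R=0.6000) → pose (-3.1489, -3.8866, 0.6250)
step 2: θ'=0.3750 (R=-6.0000) → pose (-1.8360, -3.1693, 0.3750)
step 3: θ'=2.6250 (R=1.1667) → pose (-1.6871, -1.0693, 2.6250)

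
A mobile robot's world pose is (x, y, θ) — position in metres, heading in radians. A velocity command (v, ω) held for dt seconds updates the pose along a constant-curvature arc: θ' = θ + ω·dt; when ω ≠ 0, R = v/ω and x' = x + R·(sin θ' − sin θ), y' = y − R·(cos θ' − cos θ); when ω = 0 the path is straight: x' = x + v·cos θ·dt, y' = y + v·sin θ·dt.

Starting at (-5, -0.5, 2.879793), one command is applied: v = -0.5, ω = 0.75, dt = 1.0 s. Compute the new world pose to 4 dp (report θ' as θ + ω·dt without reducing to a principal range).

(-4.5148, -0.4448, 3.6298)

θ' = 2.8798 + 0.75·1.0 = 3.6298
R = v/ω = -0.5/0.75 = -0.6667
x' = -5 + -0.6667·(sin 3.6298 − sin 2.8798) = -4.5148
y' = -0.5 − -0.6667·(cos 3.6298 − cos 2.8798) = -0.4448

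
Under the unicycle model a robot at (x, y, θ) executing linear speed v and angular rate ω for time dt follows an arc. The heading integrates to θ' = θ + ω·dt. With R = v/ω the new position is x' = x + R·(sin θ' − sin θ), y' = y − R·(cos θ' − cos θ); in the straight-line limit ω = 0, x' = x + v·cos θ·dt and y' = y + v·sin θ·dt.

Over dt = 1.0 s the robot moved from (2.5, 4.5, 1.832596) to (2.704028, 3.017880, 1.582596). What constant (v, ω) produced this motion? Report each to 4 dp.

v = -1.5000, ω = -0.2500

Δθ = 1.582596 − 1.832596 = -0.250000
ω = Δθ/dt = -0.250000/1.0 = -0.2500
R = −Δy/(cos θ' − cos θ) = 6.0000
v = R·ω = 6.0000·-0.2500 = -1.5000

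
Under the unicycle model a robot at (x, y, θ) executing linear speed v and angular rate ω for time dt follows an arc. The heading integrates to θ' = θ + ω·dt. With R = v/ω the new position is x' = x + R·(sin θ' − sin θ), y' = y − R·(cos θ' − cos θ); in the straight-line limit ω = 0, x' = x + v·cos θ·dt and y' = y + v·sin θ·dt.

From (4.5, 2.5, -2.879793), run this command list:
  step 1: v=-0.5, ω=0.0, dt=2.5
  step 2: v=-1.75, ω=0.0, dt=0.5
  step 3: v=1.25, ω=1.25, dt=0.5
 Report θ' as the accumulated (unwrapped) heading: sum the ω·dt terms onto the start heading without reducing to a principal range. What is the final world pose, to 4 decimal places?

step 1: θ'=-2.8798 (straight) → pose (5.7074, 2.8235, -2.8798)
step 2: θ'=-2.8798 (straight) → pose (6.5526, 3.0500, -2.8798)
step 3: θ'=-2.2548 (R=1.0000) → pose (6.0364, 2.7160, -2.2548)

(6.0364, 2.7160, -2.2548)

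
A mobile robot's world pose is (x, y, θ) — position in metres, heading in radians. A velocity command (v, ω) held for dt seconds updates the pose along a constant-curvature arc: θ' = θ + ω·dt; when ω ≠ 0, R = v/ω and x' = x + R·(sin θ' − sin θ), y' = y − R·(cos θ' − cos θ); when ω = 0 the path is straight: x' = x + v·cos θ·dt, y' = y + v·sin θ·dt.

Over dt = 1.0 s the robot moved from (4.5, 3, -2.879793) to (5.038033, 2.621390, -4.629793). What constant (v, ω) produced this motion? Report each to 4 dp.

v = -0.7500, ω = -1.7500

Δθ = -4.629793 − -2.879793 = -1.750000
ω = Δθ/dt = -1.750000/1.0 = -1.7500
R = Δx/(sin θ' − sin θ) = 0.4286
v = R·ω = 0.4286·-1.7500 = -0.7500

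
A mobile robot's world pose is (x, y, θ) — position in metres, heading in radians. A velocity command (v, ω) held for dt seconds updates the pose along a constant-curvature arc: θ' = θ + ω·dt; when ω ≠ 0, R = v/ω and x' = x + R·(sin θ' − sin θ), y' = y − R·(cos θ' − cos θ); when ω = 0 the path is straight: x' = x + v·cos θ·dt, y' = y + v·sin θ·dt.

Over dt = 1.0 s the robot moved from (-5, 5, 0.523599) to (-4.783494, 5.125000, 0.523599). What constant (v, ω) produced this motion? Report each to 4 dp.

Δθ = 0.523599 − 0.523599 = 0.000000
ω = Δθ/dt = 0.000000/1.0 = 0.0000
ω = 0 → v = (Δx·cos θ + Δy·sin θ)/dt = 0.2500

v = 0.2500, ω = 0.0000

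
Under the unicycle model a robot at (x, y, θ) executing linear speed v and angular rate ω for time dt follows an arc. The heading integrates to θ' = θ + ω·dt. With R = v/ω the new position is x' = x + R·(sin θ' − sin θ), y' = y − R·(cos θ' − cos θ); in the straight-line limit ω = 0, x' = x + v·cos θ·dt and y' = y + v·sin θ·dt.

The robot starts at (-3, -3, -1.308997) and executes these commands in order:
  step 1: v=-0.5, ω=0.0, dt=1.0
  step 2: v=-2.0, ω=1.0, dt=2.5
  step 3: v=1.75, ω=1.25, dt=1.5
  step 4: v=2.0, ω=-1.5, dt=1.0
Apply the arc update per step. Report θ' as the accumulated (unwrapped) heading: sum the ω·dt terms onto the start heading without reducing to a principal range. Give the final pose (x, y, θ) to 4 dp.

step 1: θ'=-1.3090 (straight) → pose (-3.1294, -2.5170, -1.3090)
step 2: θ'=1.1910 (R=-2.0000) → pose (-6.9187, -2.2932, 1.1910)
step 3: θ'=3.0660 (R=1.4000) → pose (-8.1133, -0.3782, 3.0660)
step 4: θ'=1.5660 (R=-1.3333) → pose (-9.3459, 0.9577, 1.5660)

(-9.3459, 0.9577, 1.5660)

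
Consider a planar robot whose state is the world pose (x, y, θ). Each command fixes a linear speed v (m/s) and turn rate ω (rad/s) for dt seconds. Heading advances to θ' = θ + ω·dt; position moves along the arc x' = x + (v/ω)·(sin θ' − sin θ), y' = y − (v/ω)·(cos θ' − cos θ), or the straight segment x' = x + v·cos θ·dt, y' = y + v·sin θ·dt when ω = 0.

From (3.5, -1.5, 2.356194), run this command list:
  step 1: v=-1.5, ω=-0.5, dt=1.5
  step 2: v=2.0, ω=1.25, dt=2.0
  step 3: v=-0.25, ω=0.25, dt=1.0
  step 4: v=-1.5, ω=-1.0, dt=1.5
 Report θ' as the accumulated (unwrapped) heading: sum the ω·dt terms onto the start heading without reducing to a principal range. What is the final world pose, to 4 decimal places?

(3.4065, -1.5229, 2.8562)

step 1: θ'=1.6062 (R=3.0000) → pose (4.3768, -3.5151, 1.6062)
step 2: θ'=4.1062 (R=1.6000) → pose (1.4629, -2.6602, 4.1062)
step 3: θ'=4.3562 (R=-1.0000) → pose (1.5783, -2.4391, 4.3562)
step 4: θ'=2.8562 (R=1.5000) → pose (3.4065, -1.5229, 2.8562)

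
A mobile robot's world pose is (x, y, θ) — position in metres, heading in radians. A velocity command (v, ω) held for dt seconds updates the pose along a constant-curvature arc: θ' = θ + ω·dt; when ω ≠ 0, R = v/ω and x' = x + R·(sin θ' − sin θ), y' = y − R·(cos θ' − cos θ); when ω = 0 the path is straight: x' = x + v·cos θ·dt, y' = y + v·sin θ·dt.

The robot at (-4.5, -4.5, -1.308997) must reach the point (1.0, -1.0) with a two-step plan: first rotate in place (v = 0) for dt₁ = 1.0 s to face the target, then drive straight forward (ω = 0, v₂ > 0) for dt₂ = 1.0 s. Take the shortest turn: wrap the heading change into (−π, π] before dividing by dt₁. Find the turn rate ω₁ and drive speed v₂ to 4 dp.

heading to target = atan2(-1−-4.5, 1−-4.5) = 0.5667
Δθ = wrap(0.5667 − -1.3090) = 1.8757; ω₁ = Δθ/dt₁ = 1.8757
distance = √((1−-4.5)² + (-1−-4.5)²) = 6.5192; v₂ = distance/dt₂ = 6.5192

ω₁ = 1.8757, v₂ = 6.5192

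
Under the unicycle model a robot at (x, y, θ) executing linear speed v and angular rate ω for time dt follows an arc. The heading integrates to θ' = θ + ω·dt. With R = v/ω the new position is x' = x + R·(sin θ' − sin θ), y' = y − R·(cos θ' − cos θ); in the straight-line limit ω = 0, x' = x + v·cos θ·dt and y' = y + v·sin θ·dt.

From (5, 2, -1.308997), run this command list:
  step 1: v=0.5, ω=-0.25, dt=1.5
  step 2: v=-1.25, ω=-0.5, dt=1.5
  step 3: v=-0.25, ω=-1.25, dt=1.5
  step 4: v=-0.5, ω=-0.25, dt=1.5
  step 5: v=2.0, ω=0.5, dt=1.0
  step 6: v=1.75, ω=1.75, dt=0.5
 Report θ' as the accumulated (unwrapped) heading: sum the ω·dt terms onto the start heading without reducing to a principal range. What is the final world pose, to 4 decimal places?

step 1: θ'=-1.6840 (R=-2.0000) → pose (5.0553, 1.2564, -1.6840)
step 2: θ'=-2.4340 (R=2.5000) → pose (5.9143, 2.8739, -2.4340)
step 3: θ'=-4.3090 (R=0.2000) → pose (6.2283, 2.8004, -4.3090)
step 4: θ'=-4.6840 (R=2.0000) → pose (6.3880, 2.0721, -4.6840)
step 5: θ'=-4.1840 (R=4.0000) → pose (5.8441, 3.9751, -4.1840)
step 6: θ'=-3.3090 (R=1.0000) → pose (5.1471, 4.4570, -3.3090)

(5.1471, 4.4570, -3.3090)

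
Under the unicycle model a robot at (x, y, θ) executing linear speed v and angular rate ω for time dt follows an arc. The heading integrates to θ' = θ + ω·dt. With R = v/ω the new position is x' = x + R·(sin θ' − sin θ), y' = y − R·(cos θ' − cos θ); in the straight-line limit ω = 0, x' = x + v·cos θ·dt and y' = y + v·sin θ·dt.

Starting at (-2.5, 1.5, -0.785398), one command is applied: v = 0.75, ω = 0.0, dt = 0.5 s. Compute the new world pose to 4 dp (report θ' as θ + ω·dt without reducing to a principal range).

θ' = -0.7854 + 0.0·0.5 = -0.7854
ω = 0 → straight: x' = -2.5 + 0.75·cos(-0.7854)·0.5 = -2.2348
y' = 1.5 + 0.75·sin(-0.7854)·0.5 = 1.2348

(-2.2348, 1.2348, -0.7854)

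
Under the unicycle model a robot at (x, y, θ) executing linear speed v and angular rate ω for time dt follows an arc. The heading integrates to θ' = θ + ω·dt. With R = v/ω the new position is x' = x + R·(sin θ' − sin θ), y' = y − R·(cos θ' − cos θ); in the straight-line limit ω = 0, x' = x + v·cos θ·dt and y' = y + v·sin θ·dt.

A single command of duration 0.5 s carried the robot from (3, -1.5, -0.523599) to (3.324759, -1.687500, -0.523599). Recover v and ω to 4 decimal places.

v = 0.7500, ω = 0.0000

Δθ = -0.523599 − -0.523599 = 0.000000
ω = Δθ/dt = 0.000000/0.5 = 0.0000
ω = 0 → v = (Δx·cos θ + Δy·sin θ)/dt = 0.7500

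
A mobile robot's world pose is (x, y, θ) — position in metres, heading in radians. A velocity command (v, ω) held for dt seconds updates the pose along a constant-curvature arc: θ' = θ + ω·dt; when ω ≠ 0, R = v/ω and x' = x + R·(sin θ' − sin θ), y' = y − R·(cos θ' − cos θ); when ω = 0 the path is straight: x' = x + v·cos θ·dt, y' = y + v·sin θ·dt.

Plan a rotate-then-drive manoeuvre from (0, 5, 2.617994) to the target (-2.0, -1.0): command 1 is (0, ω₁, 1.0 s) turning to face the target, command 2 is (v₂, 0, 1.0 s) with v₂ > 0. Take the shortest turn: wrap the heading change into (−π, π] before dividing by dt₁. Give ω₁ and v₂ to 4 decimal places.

ω₁ = 1.7726, v₂ = 6.3246

heading to target = atan2(-1−5, -2−0) = -1.8925
Δθ = wrap(-1.8925 − 2.6180) = 1.7726; ω₁ = Δθ/dt₁ = 1.7726
distance = √((-2−0)² + (-1−5)²) = 6.3246; v₂ = distance/dt₂ = 6.3246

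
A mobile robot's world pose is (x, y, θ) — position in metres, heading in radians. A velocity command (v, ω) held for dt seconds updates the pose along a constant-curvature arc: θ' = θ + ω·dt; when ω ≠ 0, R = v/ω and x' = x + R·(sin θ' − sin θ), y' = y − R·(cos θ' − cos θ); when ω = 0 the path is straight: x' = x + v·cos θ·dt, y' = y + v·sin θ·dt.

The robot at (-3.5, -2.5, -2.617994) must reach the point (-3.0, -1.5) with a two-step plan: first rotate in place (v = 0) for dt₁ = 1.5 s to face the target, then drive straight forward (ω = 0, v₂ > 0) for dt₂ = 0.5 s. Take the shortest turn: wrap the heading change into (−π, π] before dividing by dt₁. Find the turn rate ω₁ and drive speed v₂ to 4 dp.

ω₁ = -1.7054, v₂ = 2.2361

heading to target = atan2(-1.5−-2.5, -3−-3.5) = 1.1071
Δθ = wrap(1.1071 − -2.6180) = -2.5580; ω₁ = Δθ/dt₁ = -1.7054
distance = √((-3−-3.5)² + (-1.5−-2.5)²) = 1.1180; v₂ = distance/dt₂ = 2.2361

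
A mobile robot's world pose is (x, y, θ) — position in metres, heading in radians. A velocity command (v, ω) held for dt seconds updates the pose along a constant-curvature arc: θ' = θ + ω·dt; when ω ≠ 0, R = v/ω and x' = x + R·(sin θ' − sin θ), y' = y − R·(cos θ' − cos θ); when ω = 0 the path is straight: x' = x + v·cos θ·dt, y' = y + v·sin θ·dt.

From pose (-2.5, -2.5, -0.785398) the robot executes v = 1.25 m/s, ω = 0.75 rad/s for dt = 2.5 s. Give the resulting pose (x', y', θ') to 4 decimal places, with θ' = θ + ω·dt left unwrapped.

(0.1559, -2.0929, 1.0896)

θ' = -0.7854 + 0.75·2.5 = 1.0896
R = v/ω = 1.25/0.75 = 1.6667
x' = -2.5 + 1.6667·(sin 1.0896 − sin -0.7854) = 0.1559
y' = -2.5 − 1.6667·(cos 1.0896 − cos -0.7854) = -2.0929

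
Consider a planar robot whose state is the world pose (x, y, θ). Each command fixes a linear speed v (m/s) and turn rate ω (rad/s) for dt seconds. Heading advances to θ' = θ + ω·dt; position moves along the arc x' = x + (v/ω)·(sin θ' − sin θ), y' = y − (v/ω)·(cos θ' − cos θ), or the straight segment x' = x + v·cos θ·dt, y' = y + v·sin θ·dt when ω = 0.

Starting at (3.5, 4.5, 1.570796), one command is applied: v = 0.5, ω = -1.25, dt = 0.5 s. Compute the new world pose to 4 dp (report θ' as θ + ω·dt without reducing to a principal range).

(3.5756, 4.7340, 0.9458)

θ' = 1.5708 + -1.25·0.5 = 0.9458
R = v/ω = 0.5/-1.25 = -0.4000
x' = 3.5 + -0.4000·(sin 0.9458 − sin 1.5708) = 3.5756
y' = 4.5 − -0.4000·(cos 0.9458 − cos 1.5708) = 4.7340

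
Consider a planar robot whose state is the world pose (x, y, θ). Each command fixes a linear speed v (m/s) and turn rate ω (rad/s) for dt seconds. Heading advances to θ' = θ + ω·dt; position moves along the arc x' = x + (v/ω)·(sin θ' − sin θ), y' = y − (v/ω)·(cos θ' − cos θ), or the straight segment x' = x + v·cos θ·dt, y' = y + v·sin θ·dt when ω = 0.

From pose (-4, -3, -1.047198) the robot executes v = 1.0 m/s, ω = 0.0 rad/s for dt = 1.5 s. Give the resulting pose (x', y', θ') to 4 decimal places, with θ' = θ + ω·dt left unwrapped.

θ' = -1.0472 + 0.0·1.5 = -1.0472
ω = 0 → straight: x' = -4 + 1.0·cos(-1.0472)·1.5 = -3.2500
y' = -3 + 1.0·sin(-1.0472)·1.5 = -4.2990

(-3.2500, -4.2990, -1.0472)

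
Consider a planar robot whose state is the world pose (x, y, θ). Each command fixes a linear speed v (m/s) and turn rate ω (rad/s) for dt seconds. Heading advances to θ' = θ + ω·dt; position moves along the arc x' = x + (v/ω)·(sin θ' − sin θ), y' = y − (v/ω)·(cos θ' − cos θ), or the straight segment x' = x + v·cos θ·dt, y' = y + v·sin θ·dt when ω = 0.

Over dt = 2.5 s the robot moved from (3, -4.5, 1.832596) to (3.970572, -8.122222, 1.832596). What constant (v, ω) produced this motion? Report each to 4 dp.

Δθ = 1.832596 − 1.832596 = 0.000000
ω = Δθ/dt = 0.000000/2.5 = 0.0000
ω = 0 → v = (Δx·cos θ + Δy·sin θ)/dt = -1.5000

v = -1.5000, ω = 0.0000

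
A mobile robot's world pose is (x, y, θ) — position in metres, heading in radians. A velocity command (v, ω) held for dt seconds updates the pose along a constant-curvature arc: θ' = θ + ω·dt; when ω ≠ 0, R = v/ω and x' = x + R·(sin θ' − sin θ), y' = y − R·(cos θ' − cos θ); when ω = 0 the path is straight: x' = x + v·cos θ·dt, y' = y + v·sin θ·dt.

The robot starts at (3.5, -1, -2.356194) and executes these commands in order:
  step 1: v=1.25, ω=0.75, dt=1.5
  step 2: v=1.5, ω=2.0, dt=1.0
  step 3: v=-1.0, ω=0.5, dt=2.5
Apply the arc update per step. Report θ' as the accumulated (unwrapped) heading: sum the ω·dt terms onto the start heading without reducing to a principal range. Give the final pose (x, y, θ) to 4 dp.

step 1: θ'=-1.2312 (R=1.6667) → pose (3.1070, -2.7337, -1.2312)
step 2: θ'=0.7688 (R=0.7500) → pose (4.3357, -3.0229, 0.7688)
step 3: θ'=2.0188 (R=-2.0000) → pose (3.9236, -5.3267, 2.0188)

(3.9236, -5.3267, 2.0188)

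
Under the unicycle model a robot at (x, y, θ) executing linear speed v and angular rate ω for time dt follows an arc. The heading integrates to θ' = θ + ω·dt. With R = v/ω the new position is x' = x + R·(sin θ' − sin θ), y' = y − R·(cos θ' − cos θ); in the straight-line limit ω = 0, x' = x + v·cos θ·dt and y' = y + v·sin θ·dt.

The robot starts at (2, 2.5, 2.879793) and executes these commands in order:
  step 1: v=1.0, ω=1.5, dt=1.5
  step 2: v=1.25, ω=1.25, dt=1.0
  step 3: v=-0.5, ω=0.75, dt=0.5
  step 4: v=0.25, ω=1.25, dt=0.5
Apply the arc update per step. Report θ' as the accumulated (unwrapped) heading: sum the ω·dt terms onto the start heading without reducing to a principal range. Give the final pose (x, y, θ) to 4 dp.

(2.0771, 1.0130, 7.3798)

step 1: θ'=5.1298 (R=0.6667) → pose (1.2180, 1.5858, 5.1298)
step 2: θ'=6.3798 (R=1.0000) → pose (2.2286, 0.9958, 6.3798)
step 3: θ'=6.7548 (R=-0.6667) → pose (1.9901, 0.9262, 6.7548)
step 4: θ'=7.3798 (R=0.2000) → pose (2.0771, 1.0130, 7.3798)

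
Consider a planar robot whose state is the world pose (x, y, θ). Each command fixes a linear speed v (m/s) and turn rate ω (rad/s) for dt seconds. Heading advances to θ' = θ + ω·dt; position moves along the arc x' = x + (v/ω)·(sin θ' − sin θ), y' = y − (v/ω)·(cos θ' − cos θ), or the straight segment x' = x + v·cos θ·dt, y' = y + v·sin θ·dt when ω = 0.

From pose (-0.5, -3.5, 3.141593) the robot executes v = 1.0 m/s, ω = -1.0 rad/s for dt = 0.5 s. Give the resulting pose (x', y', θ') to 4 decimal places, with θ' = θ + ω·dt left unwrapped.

(-0.9794, -3.3776, 2.6416)

θ' = 3.1416 + -1.0·0.5 = 2.6416
R = v/ω = 1.0/-1.0 = -1.0000
x' = -0.5 + -1.0000·(sin 2.6416 − sin 3.1416) = -0.9794
y' = -3.5 − -1.0000·(cos 2.6416 − cos 3.1416) = -3.3776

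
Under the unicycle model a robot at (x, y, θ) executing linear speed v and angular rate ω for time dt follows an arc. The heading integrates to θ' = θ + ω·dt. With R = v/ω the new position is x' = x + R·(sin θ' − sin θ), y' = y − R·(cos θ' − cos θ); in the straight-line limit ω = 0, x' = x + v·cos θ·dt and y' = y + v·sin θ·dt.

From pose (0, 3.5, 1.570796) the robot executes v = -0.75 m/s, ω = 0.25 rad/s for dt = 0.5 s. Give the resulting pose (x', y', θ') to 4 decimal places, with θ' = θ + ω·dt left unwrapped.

(0.0234, 3.1260, 1.6958)

θ' = 1.5708 + 0.25·0.5 = 1.6958
R = v/ω = -0.75/0.25 = -3.0000
x' = 0 + -3.0000·(sin 1.6958 − sin 1.5708) = 0.0234
y' = 3.5 − -3.0000·(cos 1.6958 − cos 1.5708) = 3.1260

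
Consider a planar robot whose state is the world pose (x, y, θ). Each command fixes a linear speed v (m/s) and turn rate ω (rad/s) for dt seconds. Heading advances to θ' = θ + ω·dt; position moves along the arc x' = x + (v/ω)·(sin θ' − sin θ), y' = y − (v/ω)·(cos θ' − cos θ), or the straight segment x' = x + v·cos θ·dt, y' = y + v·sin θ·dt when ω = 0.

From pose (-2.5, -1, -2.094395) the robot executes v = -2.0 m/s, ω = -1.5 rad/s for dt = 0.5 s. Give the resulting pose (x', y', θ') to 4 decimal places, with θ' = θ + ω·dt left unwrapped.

(-1.7358, -0.3918, -2.8444)

θ' = -2.0944 + -1.5·0.5 = -2.8444
R = v/ω = -2.0/-1.5 = 1.3333
x' = -2.5 + 1.3333·(sin -2.8444 − sin -2.0944) = -1.7358
y' = -1 − 1.3333·(cos -2.8444 − cos -2.0944) = -0.3918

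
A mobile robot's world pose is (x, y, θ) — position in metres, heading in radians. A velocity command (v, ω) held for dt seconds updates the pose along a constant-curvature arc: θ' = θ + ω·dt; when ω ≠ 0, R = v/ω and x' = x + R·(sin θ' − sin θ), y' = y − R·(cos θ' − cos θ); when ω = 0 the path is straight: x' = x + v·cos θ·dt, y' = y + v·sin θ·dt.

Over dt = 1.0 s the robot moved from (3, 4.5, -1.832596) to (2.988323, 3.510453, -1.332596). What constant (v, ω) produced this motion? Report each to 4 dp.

Δθ = -1.332596 − -1.832596 = 0.500000
ω = Δθ/dt = 0.500000/1.0 = 0.5000
R = −Δy/(cos θ' − cos θ) = 2.0000
v = R·ω = 2.0000·0.5000 = 1.0000

v = 1.0000, ω = 0.5000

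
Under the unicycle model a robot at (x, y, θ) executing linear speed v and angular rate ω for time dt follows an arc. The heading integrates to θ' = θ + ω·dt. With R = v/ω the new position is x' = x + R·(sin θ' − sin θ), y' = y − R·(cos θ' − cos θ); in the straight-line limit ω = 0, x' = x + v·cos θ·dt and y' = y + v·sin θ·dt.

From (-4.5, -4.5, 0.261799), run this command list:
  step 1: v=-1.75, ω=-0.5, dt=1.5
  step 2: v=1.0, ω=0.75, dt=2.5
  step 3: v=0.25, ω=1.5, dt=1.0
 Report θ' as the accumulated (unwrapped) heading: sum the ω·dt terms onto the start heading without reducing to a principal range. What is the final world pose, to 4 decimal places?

(-5.2331, -3.0850, 2.8868)

step 1: θ'=-0.4882 (R=3.5000) → pose (-7.0475, -4.2104, -0.4882)
step 2: θ'=1.3868 (R=1.3333) → pose (-5.1113, -3.2768, 1.3868)
step 3: θ'=2.8868 (R=0.1667) → pose (-5.2331, -3.0850, 2.8868)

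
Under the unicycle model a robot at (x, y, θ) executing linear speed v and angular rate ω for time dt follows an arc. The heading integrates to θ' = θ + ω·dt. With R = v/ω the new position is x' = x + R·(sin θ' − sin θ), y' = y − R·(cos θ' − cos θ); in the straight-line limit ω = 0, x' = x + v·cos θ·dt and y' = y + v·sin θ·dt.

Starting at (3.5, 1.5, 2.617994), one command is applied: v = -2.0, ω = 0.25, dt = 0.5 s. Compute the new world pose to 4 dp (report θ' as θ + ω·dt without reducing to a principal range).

(4.3950, 1.0554, 2.7430)

θ' = 2.6180 + 0.25·0.5 = 2.7430
R = v/ω = -2.0/0.25 = -8.0000
x' = 3.5 + -8.0000·(sin 2.7430 − sin 2.6180) = 4.3950
y' = 1.5 − -8.0000·(cos 2.7430 − cos 2.6180) = 1.0554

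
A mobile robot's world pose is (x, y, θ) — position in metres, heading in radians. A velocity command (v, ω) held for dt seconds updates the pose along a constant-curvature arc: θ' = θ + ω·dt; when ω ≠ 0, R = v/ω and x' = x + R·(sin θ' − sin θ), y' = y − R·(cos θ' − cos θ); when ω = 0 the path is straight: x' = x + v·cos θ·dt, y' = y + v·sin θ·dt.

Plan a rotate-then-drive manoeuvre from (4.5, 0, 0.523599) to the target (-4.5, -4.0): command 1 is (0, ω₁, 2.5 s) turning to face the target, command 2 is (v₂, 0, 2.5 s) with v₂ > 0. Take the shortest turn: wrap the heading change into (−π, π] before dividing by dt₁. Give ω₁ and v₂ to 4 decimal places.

ω₁ = 1.2145, v₂ = 3.9395

heading to target = atan2(-4−0, -4.5−4.5) = -2.7234
Δθ = wrap(-2.7234 − 0.5236) = 3.0362; ω₁ = Δθ/dt₁ = 1.2145
distance = √((-4.5−4.5)² + (-4−0)²) = 9.8489; v₂ = distance/dt₂ = 3.9395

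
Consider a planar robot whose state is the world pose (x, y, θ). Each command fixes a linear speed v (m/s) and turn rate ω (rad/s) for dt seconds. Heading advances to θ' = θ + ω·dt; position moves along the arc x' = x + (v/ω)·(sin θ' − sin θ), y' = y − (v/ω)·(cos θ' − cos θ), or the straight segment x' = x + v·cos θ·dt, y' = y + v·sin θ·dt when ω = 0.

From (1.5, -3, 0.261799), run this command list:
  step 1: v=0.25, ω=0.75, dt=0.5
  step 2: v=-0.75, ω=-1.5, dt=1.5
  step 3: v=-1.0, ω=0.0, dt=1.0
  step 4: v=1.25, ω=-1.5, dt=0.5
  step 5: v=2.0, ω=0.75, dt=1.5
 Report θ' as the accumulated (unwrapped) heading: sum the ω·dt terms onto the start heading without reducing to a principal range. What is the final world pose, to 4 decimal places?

(-0.0382, -4.8512, -1.2382)

step 1: θ'=0.6368 (R=0.3333) → pose (1.6119, -2.9460, 0.6368)
step 2: θ'=-1.6132 (R=0.5000) → pose (0.8151, -2.5228, -1.6132)
step 3: θ'=-1.6132 (straight) → pose (0.8575, -1.5237, -1.6132)
step 4: θ'=-2.3632 (R=-0.8333) → pose (0.6100, -2.0818, -2.3632)
step 5: θ'=-1.2382 (R=2.6667) → pose (-0.0382, -4.8512, -1.2382)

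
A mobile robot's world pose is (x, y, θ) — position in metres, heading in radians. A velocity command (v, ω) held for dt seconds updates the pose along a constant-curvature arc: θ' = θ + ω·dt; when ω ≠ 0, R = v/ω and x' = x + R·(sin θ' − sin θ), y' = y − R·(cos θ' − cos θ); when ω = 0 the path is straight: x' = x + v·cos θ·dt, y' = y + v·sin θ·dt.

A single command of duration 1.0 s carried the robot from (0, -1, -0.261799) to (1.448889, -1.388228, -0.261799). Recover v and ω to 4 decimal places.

v = 1.5000, ω = 0.0000

Δθ = -0.261799 − -0.261799 = 0.000000
ω = Δθ/dt = 0.000000/1.0 = 0.0000
ω = 0 → v = (Δx·cos θ + Δy·sin θ)/dt = 1.5000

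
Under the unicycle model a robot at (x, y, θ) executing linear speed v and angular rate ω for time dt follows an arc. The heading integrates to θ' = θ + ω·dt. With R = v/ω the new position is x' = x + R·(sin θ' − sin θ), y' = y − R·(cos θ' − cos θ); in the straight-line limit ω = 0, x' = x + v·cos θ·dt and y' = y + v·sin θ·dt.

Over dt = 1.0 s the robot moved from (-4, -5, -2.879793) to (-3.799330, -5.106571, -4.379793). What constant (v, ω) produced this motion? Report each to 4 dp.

v = -0.2500, ω = -1.5000

Δθ = -4.379793 − -2.879793 = -1.500000
ω = Δθ/dt = -1.500000/1.0 = -1.5000
R = Δx/(sin θ' − sin θ) = 0.1667
v = R·ω = 0.1667·-1.5000 = -0.2500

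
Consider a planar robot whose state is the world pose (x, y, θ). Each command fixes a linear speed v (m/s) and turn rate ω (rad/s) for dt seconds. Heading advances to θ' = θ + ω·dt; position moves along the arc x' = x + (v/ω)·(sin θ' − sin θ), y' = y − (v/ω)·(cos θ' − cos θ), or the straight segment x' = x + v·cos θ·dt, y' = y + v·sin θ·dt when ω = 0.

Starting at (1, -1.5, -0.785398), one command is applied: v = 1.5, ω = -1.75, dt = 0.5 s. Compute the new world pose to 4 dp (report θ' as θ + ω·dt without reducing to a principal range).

(1.2476, -2.1828, -1.6604)

θ' = -0.7854 + -1.75·0.5 = -1.6604
R = v/ω = 1.5/-1.75 = -0.8571
x' = 1 + -0.8571·(sin -1.6604 − sin -0.7854) = 1.2476
y' = -1.5 − -0.8571·(cos -1.6604 − cos -0.7854) = -2.1828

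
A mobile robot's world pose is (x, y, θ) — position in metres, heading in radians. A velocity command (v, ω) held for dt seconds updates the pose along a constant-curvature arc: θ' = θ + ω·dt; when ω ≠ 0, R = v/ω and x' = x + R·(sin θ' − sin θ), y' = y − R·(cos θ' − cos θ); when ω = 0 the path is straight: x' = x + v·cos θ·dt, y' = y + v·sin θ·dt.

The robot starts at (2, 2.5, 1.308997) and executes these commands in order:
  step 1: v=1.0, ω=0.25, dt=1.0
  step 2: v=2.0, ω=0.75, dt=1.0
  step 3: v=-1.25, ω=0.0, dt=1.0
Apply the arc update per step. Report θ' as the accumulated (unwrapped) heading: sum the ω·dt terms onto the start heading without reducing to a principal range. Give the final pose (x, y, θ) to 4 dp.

step 1: θ'=1.5590 (R=4.0000) → pose (2.1360, 3.4881, 1.5590)
step 2: θ'=2.3090 (R=2.6667) → pose (1.4420, 5.3141, 2.3090)
step 3: θ'=2.3090 (straight) → pose (2.2832, 4.3895, 2.3090)

(2.2832, 4.3895, 2.3090)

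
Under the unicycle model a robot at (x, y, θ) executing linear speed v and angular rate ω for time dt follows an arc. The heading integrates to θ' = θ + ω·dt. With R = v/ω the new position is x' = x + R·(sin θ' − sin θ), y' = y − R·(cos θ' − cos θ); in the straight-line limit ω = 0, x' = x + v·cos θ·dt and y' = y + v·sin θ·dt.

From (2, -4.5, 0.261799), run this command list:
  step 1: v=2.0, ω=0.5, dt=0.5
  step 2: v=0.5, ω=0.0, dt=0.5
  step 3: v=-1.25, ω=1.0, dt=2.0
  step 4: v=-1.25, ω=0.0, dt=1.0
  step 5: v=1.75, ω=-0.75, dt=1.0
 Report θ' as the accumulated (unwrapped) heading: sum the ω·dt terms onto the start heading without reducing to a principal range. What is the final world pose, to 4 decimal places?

(3.1112, -5.3948, 1.7618)

step 1: θ'=0.5118 (R=4.0000) → pose (2.9237, -4.1238, 0.5118)
step 2: θ'=0.5118 (straight) → pose (3.1417, -4.0013, 0.5118)
step 3: θ'=2.5118 (R=-1.2500) → pose (3.0176, -6.1013, 2.5118)
step 4: θ'=2.5118 (straight) → pose (4.0278, -6.8376, 2.5118)
step 5: θ'=1.7618 (R=-2.3333) → pose (3.1112, -5.3948, 1.7618)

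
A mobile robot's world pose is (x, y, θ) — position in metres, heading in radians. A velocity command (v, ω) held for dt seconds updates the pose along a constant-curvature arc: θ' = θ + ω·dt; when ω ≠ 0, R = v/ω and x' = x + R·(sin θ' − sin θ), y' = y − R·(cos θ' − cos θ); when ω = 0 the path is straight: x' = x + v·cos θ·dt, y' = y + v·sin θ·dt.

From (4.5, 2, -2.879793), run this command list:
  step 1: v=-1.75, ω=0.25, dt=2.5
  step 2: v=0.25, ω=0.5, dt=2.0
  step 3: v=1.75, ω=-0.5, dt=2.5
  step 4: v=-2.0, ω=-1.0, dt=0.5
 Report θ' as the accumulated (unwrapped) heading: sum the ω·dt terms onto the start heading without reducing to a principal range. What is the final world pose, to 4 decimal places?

step 1: θ'=-2.2548 (R=-7.0000) → pose (8.1136, 4.3382, -2.2548)
step 2: θ'=-1.2548 (R=0.5000) → pose (8.0259, 3.8669, -1.2548)
step 3: θ'=-2.5048 (R=-3.5000) → pose (6.7804, -0.0348, -2.5048)
step 4: θ'=-3.0048 (R=2.0000) → pose (7.6969, 0.3385, -3.0048)

(7.6969, 0.3385, -3.0048)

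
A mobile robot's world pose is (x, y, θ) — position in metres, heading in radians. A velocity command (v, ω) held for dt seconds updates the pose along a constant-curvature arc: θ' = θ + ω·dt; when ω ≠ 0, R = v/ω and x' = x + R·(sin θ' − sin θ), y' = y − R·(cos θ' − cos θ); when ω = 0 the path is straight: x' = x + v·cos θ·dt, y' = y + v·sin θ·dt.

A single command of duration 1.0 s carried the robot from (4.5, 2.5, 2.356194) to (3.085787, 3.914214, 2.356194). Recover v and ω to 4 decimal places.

v = 2.0000, ω = 0.0000

Δθ = 2.356194 − 2.356194 = 0.000000
ω = Δθ/dt = 0.000000/1.0 = 0.0000
ω = 0 → v = (Δx·cos θ + Δy·sin θ)/dt = 2.0000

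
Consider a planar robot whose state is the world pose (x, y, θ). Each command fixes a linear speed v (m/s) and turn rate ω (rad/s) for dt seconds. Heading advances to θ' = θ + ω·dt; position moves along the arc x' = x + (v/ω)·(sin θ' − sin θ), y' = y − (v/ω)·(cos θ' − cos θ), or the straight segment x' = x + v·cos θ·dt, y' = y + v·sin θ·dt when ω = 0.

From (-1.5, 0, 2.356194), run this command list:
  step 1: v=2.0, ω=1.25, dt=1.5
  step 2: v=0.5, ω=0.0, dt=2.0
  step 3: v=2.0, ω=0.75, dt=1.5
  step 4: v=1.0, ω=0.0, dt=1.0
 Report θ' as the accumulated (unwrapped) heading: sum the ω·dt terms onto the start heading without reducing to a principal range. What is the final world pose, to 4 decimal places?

step 1: θ'=4.2312 (R=1.6000) → pose (-4.0497, -0.3908, 4.2312)
step 2: θ'=4.2312 (straight) → pose (-4.5125, -1.2773, 4.2312)
step 3: θ'=5.3562 (R=2.6667) → pose (-4.2815, -4.1122, 5.3562)
step 4: θ'=5.3562 (straight) → pose (-3.6813, -4.9120, 5.3562)

(-3.6813, -4.9120, 5.3562)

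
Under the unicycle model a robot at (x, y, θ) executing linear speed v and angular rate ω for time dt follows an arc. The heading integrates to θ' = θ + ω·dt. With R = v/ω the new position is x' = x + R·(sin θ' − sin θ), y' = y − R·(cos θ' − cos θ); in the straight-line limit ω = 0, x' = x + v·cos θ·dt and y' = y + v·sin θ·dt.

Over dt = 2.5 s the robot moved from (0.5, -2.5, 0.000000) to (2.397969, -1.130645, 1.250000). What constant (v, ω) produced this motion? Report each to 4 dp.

v = 1.0000, ω = 0.5000

Δθ = 1.250000 − 0.000000 = 1.250000
ω = Δθ/dt = 1.250000/2.5 = 0.5000
R = Δx/(sin θ' − sin θ) = 2.0000
v = R·ω = 2.0000·0.5000 = 1.0000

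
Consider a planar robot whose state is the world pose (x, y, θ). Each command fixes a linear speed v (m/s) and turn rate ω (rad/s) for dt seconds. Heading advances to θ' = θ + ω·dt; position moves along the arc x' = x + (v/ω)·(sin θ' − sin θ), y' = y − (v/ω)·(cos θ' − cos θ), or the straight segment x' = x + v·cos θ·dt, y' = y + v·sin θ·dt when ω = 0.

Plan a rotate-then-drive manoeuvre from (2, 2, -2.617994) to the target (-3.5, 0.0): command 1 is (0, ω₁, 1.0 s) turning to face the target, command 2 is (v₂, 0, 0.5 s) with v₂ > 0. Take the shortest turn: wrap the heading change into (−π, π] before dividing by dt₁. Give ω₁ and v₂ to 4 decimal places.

ω₁ = -0.1748, v₂ = 11.7047

heading to target = atan2(0−2, -3.5−2) = -2.7928
Δθ = wrap(-2.7928 − -2.6180) = -0.1748; ω₁ = Δθ/dt₁ = -0.1748
distance = √((-3.5−2)² + (0−2)²) = 5.8523; v₂ = distance/dt₂ = 11.7047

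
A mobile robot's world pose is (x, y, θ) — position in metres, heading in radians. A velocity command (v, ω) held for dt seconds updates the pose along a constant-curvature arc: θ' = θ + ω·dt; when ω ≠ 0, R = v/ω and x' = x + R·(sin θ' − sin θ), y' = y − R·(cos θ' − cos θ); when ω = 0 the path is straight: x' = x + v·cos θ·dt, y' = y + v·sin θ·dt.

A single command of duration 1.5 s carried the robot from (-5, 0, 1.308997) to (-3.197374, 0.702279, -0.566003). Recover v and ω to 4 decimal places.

Δθ = -0.566003 − 1.308997 = -1.875000
ω = Δθ/dt = -1.875000/1.5 = -1.2500
R = Δx/(sin θ' − sin θ) = -1.2000
v = R·ω = -1.2000·-1.2500 = 1.5000

v = 1.5000, ω = -1.2500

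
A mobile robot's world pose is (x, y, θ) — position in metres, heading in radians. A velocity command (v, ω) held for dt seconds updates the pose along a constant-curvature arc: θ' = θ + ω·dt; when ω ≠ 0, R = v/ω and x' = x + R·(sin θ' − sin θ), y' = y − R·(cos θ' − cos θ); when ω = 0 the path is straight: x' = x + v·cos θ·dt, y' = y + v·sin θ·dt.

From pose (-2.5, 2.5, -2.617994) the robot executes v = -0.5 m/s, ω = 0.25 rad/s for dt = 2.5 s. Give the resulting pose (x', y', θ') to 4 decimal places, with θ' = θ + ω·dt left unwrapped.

θ' = -2.6180 + 0.25·2.5 = -1.9930
R = v/ω = -0.5/0.25 = -2.0000
x' = -2.5 + -2.0000·(sin -1.9930 − sin -2.6180) = -1.6756
y' = 2.5 − -2.0000·(cos -1.9930 − cos -2.6180) = 3.4125

(-1.6756, 3.4125, -1.9930)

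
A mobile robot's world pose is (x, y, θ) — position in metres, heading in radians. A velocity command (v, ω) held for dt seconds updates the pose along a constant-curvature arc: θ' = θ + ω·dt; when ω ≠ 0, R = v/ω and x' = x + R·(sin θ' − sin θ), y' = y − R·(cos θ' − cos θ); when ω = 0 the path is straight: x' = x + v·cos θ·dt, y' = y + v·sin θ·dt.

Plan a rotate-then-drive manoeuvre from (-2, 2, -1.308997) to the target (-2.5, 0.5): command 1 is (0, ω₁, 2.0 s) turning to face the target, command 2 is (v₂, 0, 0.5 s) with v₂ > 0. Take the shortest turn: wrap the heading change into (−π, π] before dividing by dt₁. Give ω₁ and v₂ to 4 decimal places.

ω₁ = -0.2918, v₂ = 3.1623

heading to target = atan2(0.5−2, -2.5−-2) = -1.8925
Δθ = wrap(-1.8925 − -1.3090) = -0.5835; ω₁ = Δθ/dt₁ = -0.2918
distance = √((-2.5−-2)² + (0.5−2)²) = 1.5811; v₂ = distance/dt₂ = 3.1623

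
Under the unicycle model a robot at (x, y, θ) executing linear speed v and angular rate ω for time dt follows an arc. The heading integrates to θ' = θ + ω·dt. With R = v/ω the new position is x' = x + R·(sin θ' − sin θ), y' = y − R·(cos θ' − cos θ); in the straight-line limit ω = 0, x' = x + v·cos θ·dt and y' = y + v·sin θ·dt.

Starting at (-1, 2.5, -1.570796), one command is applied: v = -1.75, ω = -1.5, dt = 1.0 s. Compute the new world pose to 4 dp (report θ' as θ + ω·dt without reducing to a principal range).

(0.0841, 3.6637, -3.0708)

θ' = -1.5708 + -1.5·1.0 = -3.0708
R = v/ω = -1.75/-1.5 = 1.1667
x' = -1 + 1.1667·(sin -3.0708 − sin -1.5708) = 0.0841
y' = 2.5 − 1.1667·(cos -3.0708 − cos -1.5708) = 3.6637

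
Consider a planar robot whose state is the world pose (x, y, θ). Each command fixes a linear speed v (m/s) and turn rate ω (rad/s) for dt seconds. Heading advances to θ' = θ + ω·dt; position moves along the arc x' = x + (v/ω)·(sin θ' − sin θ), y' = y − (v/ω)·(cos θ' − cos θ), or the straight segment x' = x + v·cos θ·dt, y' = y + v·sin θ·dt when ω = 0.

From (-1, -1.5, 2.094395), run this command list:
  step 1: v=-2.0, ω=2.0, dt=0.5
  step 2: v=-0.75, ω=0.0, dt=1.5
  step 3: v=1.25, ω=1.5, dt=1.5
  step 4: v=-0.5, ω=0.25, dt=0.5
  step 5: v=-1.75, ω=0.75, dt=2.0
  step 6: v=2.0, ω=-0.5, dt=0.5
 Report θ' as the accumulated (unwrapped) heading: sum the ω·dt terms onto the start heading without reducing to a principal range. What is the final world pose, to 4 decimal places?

(-2.2591, -2.4511, 6.7194)

step 1: θ'=3.0944 (R=-1.0000) → pose (-0.1812, -1.9989, 3.0944)
step 2: θ'=3.0944 (straight) → pose (0.9426, -2.0520, 3.0944)
step 3: θ'=5.3444 (R=0.8333) → pose (0.2309, -3.3767, 5.3444)
step 4: θ'=5.4694 (R=-2.0000) → pose (0.0710, -3.1847, 5.4694)
step 5: θ'=6.9694 (R=-2.3333) → pose (-3.1035, -2.9819, 6.9694)
step 6: θ'=6.7194 (R=-4.0000) → pose (-2.2591, -2.4511, 6.7194)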